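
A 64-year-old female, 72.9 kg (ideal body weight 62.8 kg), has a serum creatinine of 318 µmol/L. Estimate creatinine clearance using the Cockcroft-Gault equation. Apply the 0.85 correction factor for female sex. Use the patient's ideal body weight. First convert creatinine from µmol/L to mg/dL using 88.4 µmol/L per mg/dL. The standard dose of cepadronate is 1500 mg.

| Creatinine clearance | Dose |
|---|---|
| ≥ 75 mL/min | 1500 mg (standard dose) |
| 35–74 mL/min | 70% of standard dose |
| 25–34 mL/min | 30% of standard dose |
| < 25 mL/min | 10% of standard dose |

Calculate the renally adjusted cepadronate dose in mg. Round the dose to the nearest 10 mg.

150 mg

SCr = 318 / 88.4 = 3.597 mg/dL
CrCl = (140 − 64) × 62.8 / (72 × 3.597) × 0.85 = 4772.8 / 258.98 × 0.85 ≈ 15.7 mL/min
CrCl ≈ 16 mL/min → bracket < 25 mL/min.
10% of 1500 mg = 150 mg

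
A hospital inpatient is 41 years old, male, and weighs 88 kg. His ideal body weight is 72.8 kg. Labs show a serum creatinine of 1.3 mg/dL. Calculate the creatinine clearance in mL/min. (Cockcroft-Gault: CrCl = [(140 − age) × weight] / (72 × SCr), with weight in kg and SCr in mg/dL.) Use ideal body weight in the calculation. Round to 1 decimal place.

77.0 mL/min

CrCl = (140 − 41) × 72.8 / (72 × 1.3) = 7207.2 / 93.60 ≈ 77.0 mL/min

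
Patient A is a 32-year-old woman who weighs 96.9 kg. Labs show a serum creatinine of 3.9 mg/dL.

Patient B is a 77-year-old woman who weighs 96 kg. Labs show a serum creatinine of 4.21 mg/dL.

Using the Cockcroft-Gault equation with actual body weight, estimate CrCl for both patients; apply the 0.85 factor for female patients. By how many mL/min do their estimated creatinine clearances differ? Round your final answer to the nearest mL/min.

15 mL/min

Patient A: CrCl = (140 − 32) × 96.9 / (72 × 3.9) × 0.85 = 10465.2 / 280.80 × 0.85 ≈ 31.7 mL/min
Patient B: CrCl = (140 − 77) × 96 / (72 × 4.21) × 0.85 = 6048.0 / 303.12 × 0.85 ≈ 17.0 mL/min
|31.7 − 17.0| = 14.7 mL/min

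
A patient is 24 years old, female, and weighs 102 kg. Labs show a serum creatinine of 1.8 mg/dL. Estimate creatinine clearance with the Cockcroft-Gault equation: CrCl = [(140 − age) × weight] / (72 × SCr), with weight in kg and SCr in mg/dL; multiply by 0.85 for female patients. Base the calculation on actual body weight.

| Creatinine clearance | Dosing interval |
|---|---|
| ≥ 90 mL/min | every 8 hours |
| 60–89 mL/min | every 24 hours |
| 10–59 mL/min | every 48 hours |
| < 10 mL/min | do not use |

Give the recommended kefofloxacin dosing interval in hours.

CrCl = (140 − 24) × 102 / (72 × 1.8) × 0.85 = 11832.0 / 129.60 × 0.85 ≈ 77.6 mL/min
CrCl ≈ 78 mL/min → bracket 60–89 mL/min → every 24 hours.

every 24 hours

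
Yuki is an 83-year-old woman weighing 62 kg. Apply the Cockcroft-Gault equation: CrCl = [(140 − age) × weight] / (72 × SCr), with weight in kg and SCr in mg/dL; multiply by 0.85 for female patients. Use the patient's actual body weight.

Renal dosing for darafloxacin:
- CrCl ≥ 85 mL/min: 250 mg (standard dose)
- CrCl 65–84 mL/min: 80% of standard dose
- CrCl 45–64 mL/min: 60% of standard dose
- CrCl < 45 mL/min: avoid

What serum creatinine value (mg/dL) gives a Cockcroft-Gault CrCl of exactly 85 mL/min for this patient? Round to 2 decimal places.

0.49 mg/dL

Standard dose requires CrCl ≥ 85 mL/min.
Set (140 − 83) × 62 × 0.85 / (72 × SCr) = 85
SCr = (140 − 83) × 62 × 0.85 / (72 × 85) = 0.491 mg/dL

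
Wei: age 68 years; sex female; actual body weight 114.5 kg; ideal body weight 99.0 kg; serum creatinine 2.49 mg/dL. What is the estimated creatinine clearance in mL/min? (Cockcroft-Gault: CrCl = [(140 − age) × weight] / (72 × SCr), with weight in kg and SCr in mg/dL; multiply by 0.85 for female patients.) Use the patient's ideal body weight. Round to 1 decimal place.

CrCl = (140 − 68) × 99 / (72 × 2.49) × 0.85 = 7128.0 / 179.28 × 0.85 ≈ 33.8 mL/min

33.8 mL/min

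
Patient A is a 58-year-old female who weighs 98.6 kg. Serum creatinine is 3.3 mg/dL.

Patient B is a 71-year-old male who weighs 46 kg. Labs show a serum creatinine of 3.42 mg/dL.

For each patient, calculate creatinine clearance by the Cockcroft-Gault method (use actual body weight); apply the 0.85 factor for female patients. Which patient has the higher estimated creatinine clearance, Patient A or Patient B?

Patient A

Patient A: CrCl = (140 − 58) × 98.6 / (72 × 3.3) × 0.85 = 8085.2 / 237.60 × 0.85 ≈ 28.9 mL/min
Patient B: CrCl = (140 − 71) × 46 / (72 × 3.42) = 3174.0 / 246.24 ≈ 12.9 mL/min
28.9 vs 12.9 mL/min → Patient A is higher.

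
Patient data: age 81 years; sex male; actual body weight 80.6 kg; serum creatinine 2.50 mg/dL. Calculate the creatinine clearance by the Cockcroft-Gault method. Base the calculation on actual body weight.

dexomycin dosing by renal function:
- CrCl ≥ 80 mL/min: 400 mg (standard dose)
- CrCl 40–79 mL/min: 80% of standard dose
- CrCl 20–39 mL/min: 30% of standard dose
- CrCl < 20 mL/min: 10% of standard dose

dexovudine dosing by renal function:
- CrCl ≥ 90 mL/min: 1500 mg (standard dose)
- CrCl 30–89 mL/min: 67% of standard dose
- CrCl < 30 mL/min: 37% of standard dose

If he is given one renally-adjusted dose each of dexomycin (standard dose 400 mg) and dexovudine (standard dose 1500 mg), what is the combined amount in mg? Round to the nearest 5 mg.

675 mg

CrCl = (140 − 81) × 80.6 / (72 × 2.5) = 4755.4 / 180.00 ≈ 26.4 mL/min
CrCl ≈ 26 mL/min.
dexomycin: 20–39 mL/min → 30% of 400 mg = 120 mg.
dexovudine: < 30 mL/min → 37% of 1500 mg = 555 mg.
Total = 120 + 555 = 675 mg.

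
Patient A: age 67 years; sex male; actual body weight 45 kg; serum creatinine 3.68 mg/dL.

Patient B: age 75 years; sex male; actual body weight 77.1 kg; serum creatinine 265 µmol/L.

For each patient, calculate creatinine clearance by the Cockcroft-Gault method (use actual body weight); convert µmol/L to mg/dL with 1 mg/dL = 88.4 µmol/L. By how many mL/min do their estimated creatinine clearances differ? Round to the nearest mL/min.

11 mL/min

Patient A: CrCl = (140 − 67) × 45 / (72 × 3.68) = 3285.0 / 264.96 ≈ 12.4 mL/min
Patient B: SCr = 265 / 88.4 = 2.998 mg/dL
Patient B: CrCl = (140 − 75) × 77.1 / (72 × 2.998) = 5011.5 / 215.86 ≈ 23.2 mL/min
|12.4 − 23.2| = 10.8 mL/min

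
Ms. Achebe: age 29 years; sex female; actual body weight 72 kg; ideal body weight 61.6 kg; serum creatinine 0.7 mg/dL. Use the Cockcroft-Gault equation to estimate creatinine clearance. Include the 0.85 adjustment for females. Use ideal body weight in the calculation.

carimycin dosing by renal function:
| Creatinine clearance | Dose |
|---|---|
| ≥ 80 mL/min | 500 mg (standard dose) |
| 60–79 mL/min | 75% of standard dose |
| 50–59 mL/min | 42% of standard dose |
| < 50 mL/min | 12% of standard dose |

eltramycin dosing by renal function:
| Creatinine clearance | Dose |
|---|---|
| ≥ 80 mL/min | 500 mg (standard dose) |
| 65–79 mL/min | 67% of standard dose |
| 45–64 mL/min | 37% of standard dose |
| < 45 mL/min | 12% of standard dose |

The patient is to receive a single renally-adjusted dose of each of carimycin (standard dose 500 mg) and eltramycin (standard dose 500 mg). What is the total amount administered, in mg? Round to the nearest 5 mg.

CrCl = (140 − 29) × 61.6 / (72 × 0.7) × 0.85 = 6837.6 / 50.40 × 0.85 ≈ 115.3 mL/min
CrCl ≈ 115 mL/min.
carimycin: ≥ 80 mL/min → 100% of 500 mg = 500 mg.
eltramycin: ≥ 80 mL/min → 100% of 500 mg = 500 mg.
Total = 500 + 500 = 1000 mg.

1000 mg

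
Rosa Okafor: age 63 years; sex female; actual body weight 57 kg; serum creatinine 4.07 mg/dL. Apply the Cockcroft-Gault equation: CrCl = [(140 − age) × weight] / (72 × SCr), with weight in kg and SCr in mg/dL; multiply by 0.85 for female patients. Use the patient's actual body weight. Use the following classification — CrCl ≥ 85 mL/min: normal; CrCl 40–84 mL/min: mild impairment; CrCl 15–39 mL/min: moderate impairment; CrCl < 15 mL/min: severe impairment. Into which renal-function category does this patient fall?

severe impairment

CrCl = (140 − 63) × 57 / (72 × 4.07) × 0.85 = 4389.0 / 293.04 × 0.85 ≈ 12.7 mL/min
13 mL/min falls in the 'severe impairment' range.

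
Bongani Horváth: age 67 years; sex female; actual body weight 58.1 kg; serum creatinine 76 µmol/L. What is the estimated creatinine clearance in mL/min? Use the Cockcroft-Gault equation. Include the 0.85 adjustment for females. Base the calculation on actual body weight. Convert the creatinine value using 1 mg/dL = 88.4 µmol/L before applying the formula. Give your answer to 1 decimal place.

58.2 mL/min

SCr = 76 / 88.4 = 0.86 mg/dL
CrCl = (140 − 67) × 58.1 / (72 × 0.86) × 0.85 = 4241.3 / 61.92 × 0.85 ≈ 58.2 mL/min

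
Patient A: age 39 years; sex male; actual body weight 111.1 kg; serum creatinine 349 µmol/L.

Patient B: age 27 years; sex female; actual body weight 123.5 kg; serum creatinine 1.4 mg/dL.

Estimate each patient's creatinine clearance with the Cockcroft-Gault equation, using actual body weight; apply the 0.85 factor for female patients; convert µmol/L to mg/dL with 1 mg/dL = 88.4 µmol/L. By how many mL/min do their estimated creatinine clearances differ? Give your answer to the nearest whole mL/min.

Patient A: SCr = 349 / 88.4 = 3.948 mg/dL
Patient A: CrCl = (140 − 39) × 111.1 / (72 × 3.948) = 11221.1 / 284.26 ≈ 39.5 mL/min
Patient B: CrCl = (140 − 27) × 123.5 / (72 × 1.4) × 0.85 = 13955.5 / 100.80 × 0.85 ≈ 117.7 mL/min
|39.5 − 117.7| = 78.2 mL/min

78 mL/min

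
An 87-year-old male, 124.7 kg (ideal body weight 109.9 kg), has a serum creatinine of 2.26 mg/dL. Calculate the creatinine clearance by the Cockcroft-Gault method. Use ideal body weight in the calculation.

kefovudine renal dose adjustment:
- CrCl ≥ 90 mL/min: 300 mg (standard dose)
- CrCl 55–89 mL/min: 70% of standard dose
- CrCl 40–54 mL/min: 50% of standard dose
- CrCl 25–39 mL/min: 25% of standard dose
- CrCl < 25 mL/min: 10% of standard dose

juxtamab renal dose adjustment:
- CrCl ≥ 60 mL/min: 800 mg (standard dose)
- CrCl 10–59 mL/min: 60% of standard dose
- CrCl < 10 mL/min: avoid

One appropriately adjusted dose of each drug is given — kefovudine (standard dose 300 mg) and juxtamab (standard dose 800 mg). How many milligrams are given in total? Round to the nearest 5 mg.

555 mg

CrCl = (140 − 87) × 109.9 / (72 × 2.26) = 5824.7 / 162.72 ≈ 35.8 mL/min
CrCl ≈ 36 mL/min.
kefovudine: 25–39 mL/min → 25% of 300 mg = 75 mg.
juxtamab: 10–59 mL/min → 60% of 800 mg = 480 mg.
Total = 75 + 480 = 555 mg.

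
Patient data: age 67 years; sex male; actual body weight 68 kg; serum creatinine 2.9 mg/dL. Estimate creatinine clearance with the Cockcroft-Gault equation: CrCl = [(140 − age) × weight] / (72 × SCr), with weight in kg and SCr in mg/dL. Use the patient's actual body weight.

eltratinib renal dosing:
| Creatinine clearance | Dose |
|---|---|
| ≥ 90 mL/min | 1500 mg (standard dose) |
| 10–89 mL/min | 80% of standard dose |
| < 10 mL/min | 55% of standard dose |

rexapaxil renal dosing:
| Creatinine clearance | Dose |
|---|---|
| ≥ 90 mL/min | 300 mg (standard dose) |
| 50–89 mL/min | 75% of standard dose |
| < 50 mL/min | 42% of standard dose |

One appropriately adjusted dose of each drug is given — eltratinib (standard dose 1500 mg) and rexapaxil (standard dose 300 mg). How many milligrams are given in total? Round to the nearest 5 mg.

1325 mg

CrCl = (140 − 67) × 68 / (72 × 2.9) = 4964.0 / 208.80 ≈ 23.8 mL/min
CrCl ≈ 24 mL/min.
eltratinib: 10–89 mL/min → 80% of 1500 mg = 1200 mg.
rexapaxil: < 50 mL/min → 42% of 300 mg = 126 mg.
Total = 1200 + 126 = 1326 mg.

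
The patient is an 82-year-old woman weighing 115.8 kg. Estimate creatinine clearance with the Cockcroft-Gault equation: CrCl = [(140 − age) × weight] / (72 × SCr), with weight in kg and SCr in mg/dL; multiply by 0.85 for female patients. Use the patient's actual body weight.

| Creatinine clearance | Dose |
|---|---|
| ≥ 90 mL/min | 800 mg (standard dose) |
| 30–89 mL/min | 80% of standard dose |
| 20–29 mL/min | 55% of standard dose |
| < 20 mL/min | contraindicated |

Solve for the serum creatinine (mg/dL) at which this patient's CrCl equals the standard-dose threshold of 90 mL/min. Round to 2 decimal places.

0.88 mg/dL

Standard dose requires CrCl ≥ 90 mL/min.
Set (140 − 82) × 115.8 × 0.85 / (72 × SCr) = 90
SCr = (140 − 82) × 115.8 × 0.85 / (72 × 90) = 0.881 mg/dL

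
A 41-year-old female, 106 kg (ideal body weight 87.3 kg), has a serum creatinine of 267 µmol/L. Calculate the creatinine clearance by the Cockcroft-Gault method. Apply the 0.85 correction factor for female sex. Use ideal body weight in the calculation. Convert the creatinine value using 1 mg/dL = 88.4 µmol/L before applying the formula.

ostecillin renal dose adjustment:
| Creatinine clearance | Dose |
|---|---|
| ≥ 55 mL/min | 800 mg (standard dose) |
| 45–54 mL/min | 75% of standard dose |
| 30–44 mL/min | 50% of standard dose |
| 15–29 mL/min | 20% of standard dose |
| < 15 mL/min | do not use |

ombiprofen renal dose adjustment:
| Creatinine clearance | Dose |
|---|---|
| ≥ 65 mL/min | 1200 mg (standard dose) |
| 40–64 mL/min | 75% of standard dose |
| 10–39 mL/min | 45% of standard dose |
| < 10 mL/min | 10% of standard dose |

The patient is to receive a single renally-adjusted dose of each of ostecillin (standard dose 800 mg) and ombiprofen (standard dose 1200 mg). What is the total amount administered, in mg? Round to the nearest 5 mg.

SCr = 267 / 88.4 = 3.02 mg/dL
CrCl = (140 − 41) × 87.3 / (72 × 3.02) × 0.85 = 8642.7 / 217.44 × 0.85 ≈ 33.8 mL/min
CrCl ≈ 34 mL/min.
ostecillin: 30–44 mL/min → 50% of 800 mg = 400 mg.
ombiprofen: 10–39 mL/min → 45% of 1200 mg = 540 mg.
Total = 400 + 540 = 940 mg.

940 mg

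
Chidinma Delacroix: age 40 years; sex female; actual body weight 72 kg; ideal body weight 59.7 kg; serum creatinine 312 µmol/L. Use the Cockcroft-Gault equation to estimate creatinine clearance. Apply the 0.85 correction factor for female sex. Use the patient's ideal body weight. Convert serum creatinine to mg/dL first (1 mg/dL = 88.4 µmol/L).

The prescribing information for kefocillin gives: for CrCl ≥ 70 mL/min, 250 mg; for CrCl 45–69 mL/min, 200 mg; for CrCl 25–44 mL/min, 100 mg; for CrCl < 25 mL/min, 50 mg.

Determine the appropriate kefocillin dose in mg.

SCr = 312 / 88.4 = 3.529 mg/dL
CrCl = (140 − 40) × 59.7 / (72 × 3.529) × 0.85 = 5970.0 / 254.09 × 0.85 ≈ 20.0 mL/min
CrCl ≈ 20 mL/min → bracket < 25 mL/min.
Dose for this bracket: 50 mg.

50 mg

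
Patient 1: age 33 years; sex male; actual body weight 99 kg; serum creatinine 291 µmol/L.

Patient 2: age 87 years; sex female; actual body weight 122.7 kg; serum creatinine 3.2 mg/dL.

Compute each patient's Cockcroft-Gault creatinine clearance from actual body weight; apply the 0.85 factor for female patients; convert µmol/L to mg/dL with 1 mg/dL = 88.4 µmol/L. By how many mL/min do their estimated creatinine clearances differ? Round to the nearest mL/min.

Patient 1: SCr = 291 / 88.4 = 3.292 mg/dL
Patient 1: CrCl = (140 − 33) × 99 / (72 × 3.292) = 10593.0 / 237.02 ≈ 44.7 mL/min
Patient 2: CrCl = (140 − 87) × 122.7 / (72 × 3.2) × 0.85 = 6503.1 / 230.40 × 0.85 ≈ 24.0 mL/min
|44.7 − 24.0| = 20.7 mL/min

21 mL/min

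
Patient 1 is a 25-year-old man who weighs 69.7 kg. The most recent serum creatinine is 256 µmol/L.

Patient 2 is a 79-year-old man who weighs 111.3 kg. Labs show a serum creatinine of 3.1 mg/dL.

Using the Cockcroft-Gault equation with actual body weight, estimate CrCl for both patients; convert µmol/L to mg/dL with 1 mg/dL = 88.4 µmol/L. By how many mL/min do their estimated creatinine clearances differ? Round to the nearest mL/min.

8 mL/min

Patient 1: SCr = 256 / 88.4 = 2.896 mg/dL
Patient 1: CrCl = (140 − 25) × 69.7 / (72 × 2.896) = 8015.5 / 208.51 ≈ 38.4 mL/min
Patient 2: CrCl = (140 − 79) × 111.3 / (72 × 3.1) = 6789.3 / 223.20 ≈ 30.4 mL/min
|38.4 − 30.4| = 8.0 mL/min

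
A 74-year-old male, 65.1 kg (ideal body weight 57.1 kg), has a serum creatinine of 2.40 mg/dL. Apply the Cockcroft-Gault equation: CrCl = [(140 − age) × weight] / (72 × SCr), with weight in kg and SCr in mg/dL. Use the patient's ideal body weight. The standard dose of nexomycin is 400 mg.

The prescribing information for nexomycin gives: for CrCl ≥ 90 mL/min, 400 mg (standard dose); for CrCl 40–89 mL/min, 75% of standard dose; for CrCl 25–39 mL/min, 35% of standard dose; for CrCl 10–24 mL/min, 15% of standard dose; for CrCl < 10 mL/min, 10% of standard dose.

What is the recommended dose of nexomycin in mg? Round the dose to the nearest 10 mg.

60 mg

CrCl = (140 − 74) × 57.1 / (72 × 2.4) = 3768.6 / 172.80 ≈ 21.8 mL/min
CrCl ≈ 22 mL/min → bracket 10–24 mL/min.
15% of 400 mg = 60 mg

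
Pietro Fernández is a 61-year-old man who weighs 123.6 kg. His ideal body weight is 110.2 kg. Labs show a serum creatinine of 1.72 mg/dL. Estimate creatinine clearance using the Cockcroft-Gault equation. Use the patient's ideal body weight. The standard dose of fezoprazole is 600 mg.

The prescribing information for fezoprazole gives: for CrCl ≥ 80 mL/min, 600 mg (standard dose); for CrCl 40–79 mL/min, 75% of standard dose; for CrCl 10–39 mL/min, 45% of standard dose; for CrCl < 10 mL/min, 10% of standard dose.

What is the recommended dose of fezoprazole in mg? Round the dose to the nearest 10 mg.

CrCl = (140 − 61) × 110.2 / (72 × 1.72) = 8705.8 / 123.84 ≈ 70.3 mL/min
CrCl ≈ 70 mL/min → bracket 40–79 mL/min.
75% of 600 mg = 450 mg

450 mg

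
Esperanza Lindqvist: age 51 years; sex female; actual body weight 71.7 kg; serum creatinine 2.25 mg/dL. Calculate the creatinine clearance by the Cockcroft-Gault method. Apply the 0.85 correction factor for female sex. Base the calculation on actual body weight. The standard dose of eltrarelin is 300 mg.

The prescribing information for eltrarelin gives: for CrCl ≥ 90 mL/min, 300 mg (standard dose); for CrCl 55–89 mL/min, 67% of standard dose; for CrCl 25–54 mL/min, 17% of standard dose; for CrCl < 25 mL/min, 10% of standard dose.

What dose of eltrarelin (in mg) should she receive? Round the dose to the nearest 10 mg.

50 mg

CrCl = (140 − 51) × 71.7 / (72 × 2.25) × 0.85 = 6381.3 / 162.00 × 0.85 ≈ 33.5 mL/min
CrCl ≈ 33 mL/min → bracket 25–54 mL/min.
17% of 300 mg = 51 mg → 50 mg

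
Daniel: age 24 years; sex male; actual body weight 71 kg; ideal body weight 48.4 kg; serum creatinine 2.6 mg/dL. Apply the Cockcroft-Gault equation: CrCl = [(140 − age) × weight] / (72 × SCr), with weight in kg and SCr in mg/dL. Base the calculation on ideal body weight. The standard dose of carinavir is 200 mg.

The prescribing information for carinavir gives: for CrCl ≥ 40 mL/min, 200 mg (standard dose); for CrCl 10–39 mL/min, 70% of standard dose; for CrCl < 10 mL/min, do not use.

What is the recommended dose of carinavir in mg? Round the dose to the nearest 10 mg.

140 mg

CrCl = (140 − 24) × 48.4 / (72 × 2.6) = 5614.4 / 187.20 ≈ 30.0 mL/min
CrCl ≈ 30 mL/min → bracket 10–39 mL/min.
70% of 200 mg = 140 mg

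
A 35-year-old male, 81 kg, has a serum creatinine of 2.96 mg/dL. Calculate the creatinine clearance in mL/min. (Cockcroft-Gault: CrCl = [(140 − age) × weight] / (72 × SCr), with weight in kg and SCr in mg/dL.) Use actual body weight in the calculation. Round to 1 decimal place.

39.9 mL/min

CrCl = (140 − 35) × 81 / (72 × 2.96) = 8505.0 / 213.12 ≈ 39.9 mL/min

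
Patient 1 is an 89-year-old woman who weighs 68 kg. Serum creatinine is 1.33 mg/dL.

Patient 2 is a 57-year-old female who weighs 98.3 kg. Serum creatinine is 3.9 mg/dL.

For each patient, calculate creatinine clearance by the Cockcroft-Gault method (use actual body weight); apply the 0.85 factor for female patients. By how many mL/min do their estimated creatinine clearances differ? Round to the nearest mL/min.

Patient 1: CrCl = (140 − 89) × 68 / (72 × 1.33) × 0.85 = 3468.0 / 95.76 × 0.85 ≈ 30.8 mL/min
Patient 2: CrCl = (140 − 57) × 98.3 / (72 × 3.9) × 0.85 = 8158.9 / 280.80 × 0.85 ≈ 24.7 mL/min
|30.8 − 24.7| = 6.1 mL/min

6 mL/min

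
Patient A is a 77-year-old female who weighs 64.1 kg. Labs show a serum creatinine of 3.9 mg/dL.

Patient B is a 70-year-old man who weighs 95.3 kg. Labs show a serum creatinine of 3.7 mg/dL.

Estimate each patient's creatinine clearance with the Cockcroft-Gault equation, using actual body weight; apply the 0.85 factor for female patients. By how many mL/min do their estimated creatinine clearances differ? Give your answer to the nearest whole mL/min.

13 mL/min

Patient A: CrCl = (140 − 77) × 64.1 / (72 × 3.9) × 0.85 = 4038.3 / 280.80 × 0.85 ≈ 12.2 mL/min
Patient B: CrCl = (140 − 70) × 95.3 / (72 × 3.7) = 6671.0 / 266.40 ≈ 25.0 mL/min
|12.2 − 25.0| = 12.8 mL/min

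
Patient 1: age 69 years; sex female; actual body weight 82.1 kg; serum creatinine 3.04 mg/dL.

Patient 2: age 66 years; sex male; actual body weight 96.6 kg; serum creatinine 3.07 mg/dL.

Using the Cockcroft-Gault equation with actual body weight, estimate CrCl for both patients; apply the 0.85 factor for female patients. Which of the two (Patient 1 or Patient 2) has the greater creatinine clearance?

Patient 1: CrCl = (140 − 69) × 82.1 / (72 × 3.04) × 0.85 = 5829.1 / 218.88 × 0.85 ≈ 22.6 mL/min
Patient 2: CrCl = (140 − 66) × 96.6 / (72 × 3.07) = 7148.4 / 221.04 ≈ 32.3 mL/min
22.6 vs 32.3 mL/min → Patient 2 is higher.

Patient 2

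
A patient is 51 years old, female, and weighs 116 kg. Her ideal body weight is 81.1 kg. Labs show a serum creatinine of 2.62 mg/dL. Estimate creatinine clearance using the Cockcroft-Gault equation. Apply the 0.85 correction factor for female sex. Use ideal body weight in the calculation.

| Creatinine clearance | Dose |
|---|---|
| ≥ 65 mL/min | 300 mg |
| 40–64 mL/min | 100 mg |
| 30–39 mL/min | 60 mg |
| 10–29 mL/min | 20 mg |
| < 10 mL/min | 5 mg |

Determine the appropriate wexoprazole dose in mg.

60 mg

CrCl = (140 − 51) × 81.1 / (72 × 2.62) × 0.85 = 7217.9 / 188.64 × 0.85 ≈ 32.5 mL/min
CrCl ≈ 33 mL/min → bracket 30–39 mL/min.
Dose for this bracket: 60 mg.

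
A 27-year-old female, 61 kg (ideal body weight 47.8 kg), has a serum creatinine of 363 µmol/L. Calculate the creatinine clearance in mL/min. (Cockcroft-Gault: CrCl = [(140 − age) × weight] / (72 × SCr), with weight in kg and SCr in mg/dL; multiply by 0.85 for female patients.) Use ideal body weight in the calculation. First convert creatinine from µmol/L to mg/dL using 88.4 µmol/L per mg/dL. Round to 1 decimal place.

15.5 mL/min

SCr = 363 / 88.4 = 4.106 mg/dL
CrCl = (140 − 27) × 47.8 / (72 × 4.106) × 0.85 = 5401.4 / 295.63 × 0.85 ≈ 15.5 mL/min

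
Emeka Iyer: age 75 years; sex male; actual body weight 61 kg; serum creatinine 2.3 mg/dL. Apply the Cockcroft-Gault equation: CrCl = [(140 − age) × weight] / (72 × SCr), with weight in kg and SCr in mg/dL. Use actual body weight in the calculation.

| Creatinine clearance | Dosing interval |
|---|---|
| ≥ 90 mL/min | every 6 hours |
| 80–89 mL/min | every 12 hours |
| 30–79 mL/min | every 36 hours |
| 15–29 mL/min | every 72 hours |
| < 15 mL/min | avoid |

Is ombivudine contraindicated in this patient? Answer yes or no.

no

CrCl = (140 − 75) × 61 / (72 × 2.3) = 3965.0 / 165.60 ≈ 23.9 mL/min
CrCl ≈ 24 mL/min, which is ≥ 15 mL/min.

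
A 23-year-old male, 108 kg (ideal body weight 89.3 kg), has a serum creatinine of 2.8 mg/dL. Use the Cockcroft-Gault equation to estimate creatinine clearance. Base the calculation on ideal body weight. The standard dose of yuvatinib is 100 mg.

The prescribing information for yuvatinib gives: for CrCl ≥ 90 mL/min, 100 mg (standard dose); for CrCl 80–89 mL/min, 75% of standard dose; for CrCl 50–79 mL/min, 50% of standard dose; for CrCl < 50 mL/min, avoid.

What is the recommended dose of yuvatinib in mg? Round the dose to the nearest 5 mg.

CrCl = (140 − 23) × 89.3 / (72 × 2.8) = 10448.1 / 201.60 ≈ 51.8 mL/min
CrCl ≈ 52 mL/min → bracket 50–79 mL/min.
50% of 100 mg = 50 mg

50 mg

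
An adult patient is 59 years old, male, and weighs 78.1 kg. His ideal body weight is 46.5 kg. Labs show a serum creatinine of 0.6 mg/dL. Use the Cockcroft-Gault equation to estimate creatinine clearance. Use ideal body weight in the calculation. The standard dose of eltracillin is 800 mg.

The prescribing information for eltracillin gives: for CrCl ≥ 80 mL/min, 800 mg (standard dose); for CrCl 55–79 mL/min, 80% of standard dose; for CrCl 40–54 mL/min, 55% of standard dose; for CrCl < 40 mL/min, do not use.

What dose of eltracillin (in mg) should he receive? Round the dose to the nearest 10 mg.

CrCl = (140 − 59) × 46.5 / (72 × 0.6) = 3766.5 / 43.20 ≈ 87.2 mL/min
CrCl ≈ 87 mL/min → bracket ≥ 80 mL/min.
100% of 800 mg = 800 mg

800 mg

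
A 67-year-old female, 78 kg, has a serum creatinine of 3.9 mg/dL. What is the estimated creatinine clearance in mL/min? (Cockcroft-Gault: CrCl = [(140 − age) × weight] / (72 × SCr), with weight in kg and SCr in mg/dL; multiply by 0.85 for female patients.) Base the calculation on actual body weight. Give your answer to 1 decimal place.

17.2 mL/min

CrCl = (140 − 67) × 78 / (72 × 3.9) × 0.85 = 5694.0 / 280.80 × 0.85 ≈ 17.2 mL/min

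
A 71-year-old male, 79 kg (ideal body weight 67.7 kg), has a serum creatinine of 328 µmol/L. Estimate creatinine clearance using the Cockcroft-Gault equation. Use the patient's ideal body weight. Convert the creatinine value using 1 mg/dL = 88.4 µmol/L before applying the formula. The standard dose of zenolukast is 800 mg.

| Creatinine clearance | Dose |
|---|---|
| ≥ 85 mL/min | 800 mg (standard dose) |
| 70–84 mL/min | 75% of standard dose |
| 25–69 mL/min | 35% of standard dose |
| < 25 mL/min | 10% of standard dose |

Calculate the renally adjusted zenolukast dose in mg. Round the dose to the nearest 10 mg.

SCr = 328 / 88.4 = 3.71 mg/dL
CrCl = (140 − 71) × 67.7 / (72 × 3.71) = 4671.3 / 267.12 ≈ 17.5 mL/min
CrCl ≈ 17 mL/min → bracket < 25 mL/min.
10% of 800 mg = 80 mg

80 mg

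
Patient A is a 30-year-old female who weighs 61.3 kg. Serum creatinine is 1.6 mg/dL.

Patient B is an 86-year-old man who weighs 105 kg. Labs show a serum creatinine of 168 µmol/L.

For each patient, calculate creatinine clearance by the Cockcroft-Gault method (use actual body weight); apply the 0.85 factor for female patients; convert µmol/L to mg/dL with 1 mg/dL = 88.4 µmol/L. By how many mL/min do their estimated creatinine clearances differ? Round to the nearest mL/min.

Patient A: CrCl = (140 − 30) × 61.3 / (72 × 1.6) × 0.85 = 6743.0 / 115.20 × 0.85 ≈ 49.8 mL/min
Patient B: SCr = 168 / 88.4 = 1.9 mg/dL
Patient B: CrCl = (140 − 86) × 105 / (72 × 1.9) = 5670.0 / 136.80 ≈ 41.4 mL/min
|49.8 − 41.4| = 8.4 mL/min

8 mL/min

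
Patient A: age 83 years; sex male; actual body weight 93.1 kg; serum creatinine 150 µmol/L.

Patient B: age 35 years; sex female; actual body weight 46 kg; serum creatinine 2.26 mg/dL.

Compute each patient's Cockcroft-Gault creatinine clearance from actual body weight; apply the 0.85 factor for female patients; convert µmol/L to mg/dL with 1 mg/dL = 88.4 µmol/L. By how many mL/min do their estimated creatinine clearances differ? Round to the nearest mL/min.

18 mL/min

Patient A: SCr = 150 / 88.4 = 1.697 mg/dL
Patient A: CrCl = (140 − 83) × 93.1 / (72 × 1.697) = 5306.7 / 122.18 ≈ 43.4 mL/min
Patient B: CrCl = (140 − 35) × 46 / (72 × 2.26) × 0.85 = 4830.0 / 162.72 × 0.85 ≈ 25.2 mL/min
|43.4 − 25.2| = 18.2 mL/min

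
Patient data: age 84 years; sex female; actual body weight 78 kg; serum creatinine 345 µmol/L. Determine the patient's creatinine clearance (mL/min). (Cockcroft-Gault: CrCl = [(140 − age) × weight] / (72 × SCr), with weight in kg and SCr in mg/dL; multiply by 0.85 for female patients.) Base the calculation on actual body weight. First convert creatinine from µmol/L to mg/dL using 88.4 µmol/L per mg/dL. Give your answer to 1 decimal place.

SCr = 345 / 88.4 = 3.903 mg/dL
CrCl = (140 − 84) × 78 / (72 × 3.903) × 0.85 = 4368.0 / 281.02 × 0.85 ≈ 13.2 mL/min

13.2 mL/min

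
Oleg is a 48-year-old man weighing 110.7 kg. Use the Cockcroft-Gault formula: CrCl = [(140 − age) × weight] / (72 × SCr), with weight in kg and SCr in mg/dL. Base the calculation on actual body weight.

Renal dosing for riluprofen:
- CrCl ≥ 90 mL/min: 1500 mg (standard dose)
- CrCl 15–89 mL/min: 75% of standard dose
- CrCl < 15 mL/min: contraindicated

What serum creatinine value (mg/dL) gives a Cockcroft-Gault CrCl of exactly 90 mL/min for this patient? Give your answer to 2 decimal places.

1.57 mg/dL

Standard dose requires CrCl ≥ 90 mL/min.
Set (140 − 48) × 110.7 / (72 × SCr) = 90
SCr = (140 − 48) × 110.7 / (72 × 90) = 1.572 mg/dL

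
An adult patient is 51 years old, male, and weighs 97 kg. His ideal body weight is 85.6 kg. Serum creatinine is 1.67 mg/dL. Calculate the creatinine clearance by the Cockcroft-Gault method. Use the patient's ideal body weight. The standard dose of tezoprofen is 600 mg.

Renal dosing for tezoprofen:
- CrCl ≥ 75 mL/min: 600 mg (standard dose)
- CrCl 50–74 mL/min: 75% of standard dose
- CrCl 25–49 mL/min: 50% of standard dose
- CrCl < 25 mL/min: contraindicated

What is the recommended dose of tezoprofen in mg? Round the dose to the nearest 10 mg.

CrCl = (140 − 51) × 85.6 / (72 × 1.67) = 7618.4 / 120.24 ≈ 63.4 mL/min
CrCl ≈ 63 mL/min → bracket 50–74 mL/min.
75% of 600 mg = 450 mg

450 mg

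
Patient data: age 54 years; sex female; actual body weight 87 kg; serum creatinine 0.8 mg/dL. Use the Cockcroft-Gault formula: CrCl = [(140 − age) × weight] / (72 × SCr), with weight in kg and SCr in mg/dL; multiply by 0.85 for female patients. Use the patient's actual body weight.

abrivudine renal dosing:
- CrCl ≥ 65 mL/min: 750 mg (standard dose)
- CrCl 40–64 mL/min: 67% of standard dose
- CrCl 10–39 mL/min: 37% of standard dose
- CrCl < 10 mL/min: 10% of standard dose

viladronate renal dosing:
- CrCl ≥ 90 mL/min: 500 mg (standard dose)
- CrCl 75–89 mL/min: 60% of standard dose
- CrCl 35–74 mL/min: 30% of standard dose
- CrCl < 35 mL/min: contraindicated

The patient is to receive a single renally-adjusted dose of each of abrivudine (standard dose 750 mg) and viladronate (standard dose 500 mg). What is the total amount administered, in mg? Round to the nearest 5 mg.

CrCl = (140 − 54) × 87 / (72 × 0.8) × 0.85 = 7482.0 / 57.60 × 0.85 ≈ 110.4 mL/min
CrCl ≈ 110 mL/min.
abrivudine: ≥ 65 mL/min → 100% of 750 mg = 750 mg.
viladronate: ≥ 90 mL/min → 100% of 500 mg = 500 mg.
Total = 750 + 500 = 1250 mg.

1250 mg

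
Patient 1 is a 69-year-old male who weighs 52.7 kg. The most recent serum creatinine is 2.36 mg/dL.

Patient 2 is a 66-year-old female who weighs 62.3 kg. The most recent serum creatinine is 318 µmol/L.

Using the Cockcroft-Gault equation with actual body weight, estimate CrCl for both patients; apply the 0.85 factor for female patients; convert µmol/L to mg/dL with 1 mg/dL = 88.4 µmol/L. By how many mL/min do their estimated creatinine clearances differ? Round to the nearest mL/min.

7 mL/min

Patient 1: CrCl = (140 − 69) × 52.7 / (72 × 2.36) = 3741.7 / 169.92 ≈ 22.0 mL/min
Patient 2: SCr = 318 / 88.4 = 3.597 mg/dL
Patient 2: CrCl = (140 − 66) × 62.3 / (72 × 3.597) × 0.85 = 4610.2 / 258.98 × 0.85 ≈ 15.1 mL/min
|22.0 − 15.1| = 6.9 mL/min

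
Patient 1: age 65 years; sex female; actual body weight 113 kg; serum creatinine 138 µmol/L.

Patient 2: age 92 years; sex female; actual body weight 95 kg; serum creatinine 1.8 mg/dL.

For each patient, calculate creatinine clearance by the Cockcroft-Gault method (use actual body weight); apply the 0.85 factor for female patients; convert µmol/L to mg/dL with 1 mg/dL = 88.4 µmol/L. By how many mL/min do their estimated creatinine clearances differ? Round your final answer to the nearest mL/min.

Patient 1: SCr = 138 / 88.4 = 1.561 mg/dL
Patient 1: CrCl = (140 − 65) × 113 / (72 × 1.561) × 0.85 = 8475.0 / 112.39 × 0.85 ≈ 64.1 mL/min
Patient 2: CrCl = (140 − 92) × 95 / (72 × 1.8) × 0.85 = 4560.0 / 129.60 × 0.85 ≈ 29.9 mL/min
|64.1 − 29.9| = 34.2 mL/min

34 mL/min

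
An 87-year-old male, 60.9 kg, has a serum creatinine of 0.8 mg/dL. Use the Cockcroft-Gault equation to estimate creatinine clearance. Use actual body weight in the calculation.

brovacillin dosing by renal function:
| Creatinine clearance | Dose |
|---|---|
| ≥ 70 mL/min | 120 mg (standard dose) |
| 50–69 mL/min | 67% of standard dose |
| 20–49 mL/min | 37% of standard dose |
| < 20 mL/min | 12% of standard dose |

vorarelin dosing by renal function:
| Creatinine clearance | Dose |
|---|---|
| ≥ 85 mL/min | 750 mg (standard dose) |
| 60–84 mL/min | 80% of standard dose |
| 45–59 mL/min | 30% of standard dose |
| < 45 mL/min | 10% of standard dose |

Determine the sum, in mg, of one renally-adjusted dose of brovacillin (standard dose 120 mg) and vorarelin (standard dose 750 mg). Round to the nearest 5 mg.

CrCl = (140 − 87) × 60.9 / (72 × 0.8) = 3227.7 / 57.60 ≈ 56.0 mL/min
CrCl ≈ 56 mL/min.
brovacillin: 50–69 mL/min → 67% of 120 mg = 80.4 mg.
vorarelin: 45–59 mL/min → 30% of 750 mg = 225 mg.
Total = 80.4 + 225 = 305.4 mg.

305 mg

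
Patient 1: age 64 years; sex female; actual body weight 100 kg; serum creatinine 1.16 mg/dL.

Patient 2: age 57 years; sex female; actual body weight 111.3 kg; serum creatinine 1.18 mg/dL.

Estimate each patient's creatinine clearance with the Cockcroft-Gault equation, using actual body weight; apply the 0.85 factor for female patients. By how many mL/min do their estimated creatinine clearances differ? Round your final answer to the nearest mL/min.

Patient 1: CrCl = (140 − 64) × 100 / (72 × 1.16) × 0.85 = 7600.0 / 83.52 × 0.85 ≈ 77.3 mL/min
Patient 2: CrCl = (140 − 57) × 111.3 / (72 × 1.18) × 0.85 = 9237.9 / 84.96 × 0.85 ≈ 92.4 mL/min
|77.3 − 92.4| = 15.1 mL/min

15 mL/min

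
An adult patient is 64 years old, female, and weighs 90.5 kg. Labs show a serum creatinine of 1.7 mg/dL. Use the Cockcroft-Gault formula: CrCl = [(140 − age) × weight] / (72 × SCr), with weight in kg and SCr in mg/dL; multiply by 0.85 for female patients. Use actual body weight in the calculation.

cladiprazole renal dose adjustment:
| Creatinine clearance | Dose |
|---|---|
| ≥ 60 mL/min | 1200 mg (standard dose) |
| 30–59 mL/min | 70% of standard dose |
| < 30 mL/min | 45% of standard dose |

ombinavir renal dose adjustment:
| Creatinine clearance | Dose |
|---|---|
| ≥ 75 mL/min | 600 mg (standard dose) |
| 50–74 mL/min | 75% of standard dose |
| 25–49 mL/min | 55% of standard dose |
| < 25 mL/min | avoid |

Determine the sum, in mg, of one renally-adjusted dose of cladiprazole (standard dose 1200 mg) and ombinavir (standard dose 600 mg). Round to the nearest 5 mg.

1170 mg

CrCl = (140 − 64) × 90.5 / (72 × 1.7) × 0.85 = 6878.0 / 122.40 × 0.85 ≈ 47.8 mL/min
CrCl ≈ 48 mL/min.
cladiprazole: 30–59 mL/min → 70% of 1200 mg = 840 mg.
ombinavir: 25–49 mL/min → 55% of 600 mg = 330 mg.
Total = 840 + 330 = 1170 mg.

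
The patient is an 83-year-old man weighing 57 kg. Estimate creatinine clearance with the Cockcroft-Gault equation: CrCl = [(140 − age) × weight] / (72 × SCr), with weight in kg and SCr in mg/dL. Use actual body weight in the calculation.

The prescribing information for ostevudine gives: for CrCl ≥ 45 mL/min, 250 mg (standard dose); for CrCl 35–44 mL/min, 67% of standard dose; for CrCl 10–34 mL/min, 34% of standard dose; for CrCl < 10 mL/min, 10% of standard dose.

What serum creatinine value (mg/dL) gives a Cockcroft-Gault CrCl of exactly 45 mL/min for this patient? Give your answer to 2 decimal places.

1.00 mg/dL

Standard dose requires CrCl ≥ 45 mL/min.
Set (140 − 83) × 57 / (72 × SCr) = 45
SCr = (140 − 83) × 57 / (72 × 45) = 1.003 mg/dL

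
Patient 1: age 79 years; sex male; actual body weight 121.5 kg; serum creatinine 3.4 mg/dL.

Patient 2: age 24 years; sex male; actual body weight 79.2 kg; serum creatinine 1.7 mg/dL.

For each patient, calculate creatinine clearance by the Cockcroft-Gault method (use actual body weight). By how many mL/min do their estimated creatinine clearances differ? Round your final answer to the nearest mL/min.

45 mL/min

Patient 1: CrCl = (140 − 79) × 121.5 / (72 × 3.4) = 7411.5 / 244.80 ≈ 30.3 mL/min
Patient 2: CrCl = (140 − 24) × 79.2 / (72 × 1.7) = 9187.2 / 122.40 ≈ 75.1 mL/min
|30.3 − 75.1| = 44.8 mL/min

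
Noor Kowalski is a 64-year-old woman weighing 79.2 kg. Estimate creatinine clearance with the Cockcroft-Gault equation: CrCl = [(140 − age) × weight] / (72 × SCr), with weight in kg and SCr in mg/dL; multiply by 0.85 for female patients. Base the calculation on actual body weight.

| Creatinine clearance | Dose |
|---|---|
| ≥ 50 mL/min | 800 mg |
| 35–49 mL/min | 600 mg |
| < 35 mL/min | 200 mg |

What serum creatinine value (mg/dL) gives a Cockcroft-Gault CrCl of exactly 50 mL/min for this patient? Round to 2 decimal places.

1.42 mg/dL

Standard dose requires CrCl ≥ 50 mL/min.
Set (140 − 64) × 79.2 × 0.85 / (72 × SCr) = 50
SCr = (140 − 64) × 79.2 × 0.85 / (72 × 50) = 1.421 mg/dL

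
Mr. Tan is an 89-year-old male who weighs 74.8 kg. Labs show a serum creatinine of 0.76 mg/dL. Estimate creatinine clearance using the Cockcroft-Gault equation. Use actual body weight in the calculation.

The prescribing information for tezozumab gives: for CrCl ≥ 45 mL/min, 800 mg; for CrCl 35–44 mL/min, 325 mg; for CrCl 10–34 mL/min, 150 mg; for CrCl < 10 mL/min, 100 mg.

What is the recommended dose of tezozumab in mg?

800 mg

CrCl = (140 − 89) × 74.8 / (72 × 0.76) = 3814.8 / 54.72 ≈ 69.7 mL/min
CrCl ≈ 70 mL/min → bracket ≥ 45 mL/min.
Dose for this bracket: 800 mg.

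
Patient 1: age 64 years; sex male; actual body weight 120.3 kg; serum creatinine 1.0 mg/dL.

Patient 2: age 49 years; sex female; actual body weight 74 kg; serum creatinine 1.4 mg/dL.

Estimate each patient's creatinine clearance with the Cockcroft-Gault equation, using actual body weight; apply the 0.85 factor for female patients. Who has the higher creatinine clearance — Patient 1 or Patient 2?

Patient 1: CrCl = (140 − 64) × 120.3 / (72 × 1) = 9142.8 / 72.00 ≈ 127.0 mL/min
Patient 2: CrCl = (140 − 49) × 74 / (72 × 1.4) × 0.85 = 6734.0 / 100.80 × 0.85 ≈ 56.8 mL/min
127.0 vs 56.8 mL/min → Patient 1 is higher.

Patient 1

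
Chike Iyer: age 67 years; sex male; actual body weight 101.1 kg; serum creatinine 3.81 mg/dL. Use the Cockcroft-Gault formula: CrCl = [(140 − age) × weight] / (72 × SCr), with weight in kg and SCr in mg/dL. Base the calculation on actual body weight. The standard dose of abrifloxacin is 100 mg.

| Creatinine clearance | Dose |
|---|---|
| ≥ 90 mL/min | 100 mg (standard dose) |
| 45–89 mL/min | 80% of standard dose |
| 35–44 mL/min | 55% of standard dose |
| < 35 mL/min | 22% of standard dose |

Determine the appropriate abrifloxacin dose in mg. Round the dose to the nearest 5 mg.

20 mg

CrCl = (140 − 67) × 101.1 / (72 × 3.81) = 7380.3 / 274.32 ≈ 26.9 mL/min
CrCl ≈ 27 mL/min → bracket < 35 mL/min.
22% of 100 mg = 22 mg → 20 mg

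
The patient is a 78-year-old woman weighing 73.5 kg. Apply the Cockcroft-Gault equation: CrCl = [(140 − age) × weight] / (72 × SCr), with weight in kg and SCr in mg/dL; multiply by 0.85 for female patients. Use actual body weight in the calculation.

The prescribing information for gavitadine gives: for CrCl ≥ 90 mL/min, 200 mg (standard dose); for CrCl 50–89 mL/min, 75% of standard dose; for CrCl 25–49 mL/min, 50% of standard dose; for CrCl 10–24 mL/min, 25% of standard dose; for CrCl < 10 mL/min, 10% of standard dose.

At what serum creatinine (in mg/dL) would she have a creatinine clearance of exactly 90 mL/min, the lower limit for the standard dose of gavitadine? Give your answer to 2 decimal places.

Standard dose requires CrCl ≥ 90 mL/min.
Set (140 − 78) × 73.5 × 0.85 / (72 × SCr) = 90
SCr = (140 − 78) × 73.5 × 0.85 / (72 × 90) = 0.598 mg/dL

0.60 mg/dL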